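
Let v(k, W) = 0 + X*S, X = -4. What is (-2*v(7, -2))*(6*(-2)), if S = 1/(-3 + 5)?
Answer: -48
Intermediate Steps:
S = ½ (S = 1/2 = ½ ≈ 0.50000)
v(k, W) = -2 (v(k, W) = 0 - 4*½ = 0 - 2 = -2)
(-2*v(7, -2))*(6*(-2)) = (-2*(-2))*(6*(-2)) = 4*(-12) = -48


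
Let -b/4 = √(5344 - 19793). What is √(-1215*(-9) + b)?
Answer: √(10935 - 4*I*√14449) ≈ 104.6 - 2.2984*I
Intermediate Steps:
b = -4*I*√14449 (b = -4*√(5344 - 19793) = -4*I*√14449 ≈ -480.82*I)
√(-1215*(-9) + b) = √(-1215*(-9) - 4*I*√14449) = √(10935 - 4*I*√14449)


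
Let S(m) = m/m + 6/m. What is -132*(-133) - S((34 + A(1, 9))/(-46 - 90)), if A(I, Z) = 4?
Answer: 333953/19 ≈ 17576.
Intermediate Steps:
S(m) = 1 + 6/m
-132*(-133) - S((34 + A(1, 9))/(-46 - 90)) = -132*(-133) - (6 + (34 + 4)/(-46 - 90))/((34 + 4)/(-46 - 90)) = 17556 - (6 + 38/(-136))/(38/(-136)) = 17556 - (6 + 38*(-1/136))/(38*(-1/136)) = 17556 - (6 - 19/68)/(-19/68) = 17556 - (-68)*389/(19*68) = 17556 - 1*(-389/19) = 17556 + 389/19 = 333953/19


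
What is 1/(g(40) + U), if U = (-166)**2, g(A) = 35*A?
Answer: 1/28956 ≈ 3.4535e-5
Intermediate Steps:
U = 27556
1/(g(40) + U) = 1/(35*40 + 27556) = 1/(1400 + 27556) = 1/28956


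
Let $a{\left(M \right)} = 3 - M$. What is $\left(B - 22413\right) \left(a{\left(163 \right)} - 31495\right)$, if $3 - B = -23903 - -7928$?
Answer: $203699925$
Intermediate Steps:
$B = 15978$ ($B = 3 - \left(-23903 - -7928\right) = 3 - \left(-23903 + 7928\right) = 3 - -15975 = 3 + 15975 = 15978$)
$\left(B - 22413\right) \left(a{\left(163 \right)} - 31495\right) = \left(15978 - 22413\right) \left(\left(3 - 163\right) - 31495\right) = - 6435 \left(\left(3 - 163\right) - 31495\right) = - 6435 \left(-160 - 31495\right) = \left(-6435\right) \left(-31655\right) = 203699925$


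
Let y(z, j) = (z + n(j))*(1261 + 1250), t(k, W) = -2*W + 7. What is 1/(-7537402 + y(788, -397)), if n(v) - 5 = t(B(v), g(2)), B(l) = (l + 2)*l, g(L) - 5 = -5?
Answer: -1/5528602 ≈ -1.8088e-7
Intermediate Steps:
g(L) = 0 (g(L) = 5 - 5 = 0)
B(l) = l*(2 + l) (B(l) = (2 + l)*l = l*(2 + l))
t(k, W) = 7 - 2*W
n(v) = 12 (n(v) = 5 + (7 - 2*0) = 5 + (7 + 0) = 5 + 7 = 12)
y(z, j) = 30132 + 2511*z (y(z, j) = (z + 12)*(1261 + 1250) = (12 + z)*2511 = 30132 + 2511*z)
1/(-7537402 + y(788, -397)) = 1/(-7537402 + (30132 + 2511*788)) = 1/(-7537402 + (30132 + 1978668)) = 1/(-7537402 + 2008800) = 1/(-5528602) = -1/5528602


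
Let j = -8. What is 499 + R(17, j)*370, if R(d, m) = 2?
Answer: 1239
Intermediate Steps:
499 + R(17, j)*370 = 499 + 2*370 = 499 + 740 = 1239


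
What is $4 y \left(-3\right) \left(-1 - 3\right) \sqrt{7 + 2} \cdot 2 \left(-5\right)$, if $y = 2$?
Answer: $-2880$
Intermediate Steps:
$4 y \left(-3\right) \left(-1 - 3\right) \sqrt{7 + 2} \cdot 2 \left(-5\right) = 4 \cdot 2 \left(-3\right) \left(-1 - 3\right) \sqrt{7 + 2} \cdot 2 \left(-5\right) = 8 \left(-3\right) \left(-4\right) \sqrt{9} \left(-10\right) = \left(-24\right) \left(-4\right) 3 \left(-10\right) = 96 \cdot 3 \left(-10\right) = 288 \left(-10\right) = -2880$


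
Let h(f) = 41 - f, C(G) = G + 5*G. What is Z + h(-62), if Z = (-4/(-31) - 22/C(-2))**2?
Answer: 3696613/34596 ≈ 106.85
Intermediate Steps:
C(G) = 6*G
Z = 133225/34596 (Z = (-4/(-31) - 22/(6*(-2)))**2 = (-4*(-1/31) - 22/(-12))**2 = (4/31 - 22*(-1/12))**2 = (4/31 + 11/6)**2 = (365/186)**2 = 133225/34596 ≈ 3.8509)
Z + h(-62) = 133225/34596 + (41 - 1*(-62)) = 133225/34596 + (41 + 62) = 133225/34596 + 103 = 3696613/34596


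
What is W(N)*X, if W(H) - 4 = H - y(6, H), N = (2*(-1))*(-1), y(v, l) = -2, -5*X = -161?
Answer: 1288/5 ≈ 257.60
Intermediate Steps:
X = 161/5 (X = -1/5*(-161) = 161/5 ≈ 32.200)
N = 2 (N = -2*(-1) = 2)
W(H) = 6 + H (W(H) = 4 + (H - 1*(-2)) = 4 + (H + 2) = 4 + (2 + H) = 6 + H)
W(N)*X = (6 + 2)*(161/5) = 8*(161/5) = 1288/5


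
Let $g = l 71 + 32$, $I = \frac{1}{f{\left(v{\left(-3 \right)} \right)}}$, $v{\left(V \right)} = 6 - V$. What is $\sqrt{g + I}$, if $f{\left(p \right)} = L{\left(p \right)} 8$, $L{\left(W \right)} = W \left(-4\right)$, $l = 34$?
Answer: $\frac{\sqrt{1408894}}{24} \approx 49.457$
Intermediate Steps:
$L{\left(W \right)} = - 4 W$
$f{\left(p \right)} = - 32 p$ ($f{\left(p \right)} = - 4 p 8 = - 32 p$)
$I = - \frac{1}{288}$ ($I = \frac{1}{\left(-32\right) \left(6 - -3\right)} = \frac{1}{\left(-32\right) \left(6 + 3\right)} = \frac{1}{\left(-32\right) 9} = \frac{1}{-288} = - \frac{1}{288} \approx -0.0034722$)
$g = 2446$ ($g = 34 \cdot 71 + 32 = 2414 + 32 = 2446$)
$\sqrt{g + I} = \sqrt{2446 - \frac{1}{288}} = \sqrt{\frac{704447}{288}} = \frac{\sqrt{1408894}}{24}$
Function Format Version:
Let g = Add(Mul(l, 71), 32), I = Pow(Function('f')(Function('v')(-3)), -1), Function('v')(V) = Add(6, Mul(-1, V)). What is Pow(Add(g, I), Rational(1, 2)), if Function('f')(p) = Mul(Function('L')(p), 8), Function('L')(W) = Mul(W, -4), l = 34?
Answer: Mul(Rational(1, 24), Pow(1408894, Rational(1, 2))) ≈ 49.457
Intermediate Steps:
Function('L')(W) = Mul(-4, W)
Function('f')(p) = Mul(-32, p) (Function('f')(p) = Mul(Mul(-4, p), 8) = Mul(-32, p))
I = Rational(-1, 288) (I = Pow(Mul(-32, Add(6, Mul(-1, -3))), -1) = Pow(Mul(-32, Add(6, 3)), -1) = Pow(Mul(-32, 9), -1) = Pow(-288, -1) = Rational(-1, 288) ≈ -0.0034722)
g = 2446 (g = Add(Mul(34, 71), 32) = Add(2414, 32) = 2446)
Pow(Add(g, I), Rational(1, 2)) = Pow(Add(2446, Rational(-1, 288)), Rational(1, 2)) = Pow(Rational(704447, 288), Rational(1, 2)) = Mul(Rational(1, 24), Pow(1408894, Rational(1, 2)))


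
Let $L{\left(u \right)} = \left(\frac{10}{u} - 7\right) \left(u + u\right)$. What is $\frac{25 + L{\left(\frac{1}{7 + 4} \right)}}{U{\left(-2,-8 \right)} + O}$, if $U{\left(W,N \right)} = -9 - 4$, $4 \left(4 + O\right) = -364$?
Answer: $- \frac{481}{1188} \approx -0.40488$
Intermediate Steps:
$O = -95$ ($O = -4 + \frac{1}{4} \left(-364\right) = -4 - 91 = -95$)
$L{\left(u \right)} = 2 u \left(-7 + \frac{10}{u}\right)$ ($L{\left(u \right)} = \left(-7 + \frac{10}{u}\right) 2 u = 2 u \left(-7 + \frac{10}{u}\right)$)
$U{\left(W,N \right)} = -13$ ($U{\left(W,N \right)} = -9 - 4 = -13$)
$\frac{25 + L{\left(\frac{1}{7 + 4} \right)}}{U{\left(-2,-8 \right)} + O} = \frac{25 + \left(20 - \frac{14}{7 + 4}\right)}{-13 - 95} = \frac{25 + \left(20 - \frac{14}{11}\right)}{-108} = \left(25 + \left(20 - \frac{14}{11}\right)\right) \left(- \frac{1}{108}\right) = \left(25 + \frac{206}{11}\right) \left(- \frac{1}{108}\right) = \frac{481}{11} \left(- \frac{1}{108}\right) = - \frac{481}{1188}$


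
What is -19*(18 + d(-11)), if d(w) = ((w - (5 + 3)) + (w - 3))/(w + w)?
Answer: -741/2 ≈ -370.50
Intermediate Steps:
d(w) = (-11 + 2*w)/(2*w) (d(w) = ((w - 1*8) + (-3 + w))/((2*w)) = ((w - 8) + (-3 + w))*(1/(2*w)) = ((-8 + w) + (-3 + w))*(1/(2*w)) = (-11 + 2*w)*(1/(2*w)) = (-11 + 2*w)/(2*w))
-19*(18 + d(-11)) = -19*(18 + (-11/2 - 11)/(-11)) = -19*(18 - 1/11*(-33/2)) = -19*(18 + 3/2) = -19*39/2 = -741/2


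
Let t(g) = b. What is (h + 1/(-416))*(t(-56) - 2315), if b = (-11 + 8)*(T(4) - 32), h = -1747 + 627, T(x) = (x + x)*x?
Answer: 1078607115/416 ≈ 2.5928e+6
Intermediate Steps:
T(x) = 2*x² (T(x) = (2*x)*x = 2*x²)
h = -1120
b = 0 (b = (-11 + 8)*(2*4² - 32) = -3*(2*16 - 32) = -3*(32 - 32) = -3*0 = 0)
t(g) = 0
(h + 1/(-416))*(t(-56) - 2315) = (-1120 + 1/(-416))*(0 - 2315) = (-1120 - 1/416)*(-2315) = -465921/416*(-2315) = 1078607115/416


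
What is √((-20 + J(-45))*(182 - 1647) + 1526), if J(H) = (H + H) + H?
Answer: √228601 ≈ 478.12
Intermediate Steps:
J(H) = 3*H (J(H) = 2*H + H = 3*H)
√((-20 + J(-45))*(182 - 1647) + 1526) = √((-20 + 3*(-45))*(182 - 1647) + 1526) = √((-20 - 135)*(-1465) + 1526) = √(-155*(-1465) + 1526) = √(227075 + 1526) = √228601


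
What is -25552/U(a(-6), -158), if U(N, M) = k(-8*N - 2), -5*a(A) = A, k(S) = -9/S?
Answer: -1482016/45 ≈ -32934.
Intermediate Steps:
a(A) = -A/5
U(N, M) = -9/(-2 - 8*N) (U(N, M) = -9/(-8*N - 2) = -9/(-2 - 8*N))
-25552/U(a(-6), -158) = -25552/(9/(2*(1 + 4*(-⅕*(-6))))) = -25552/(9/(2*(1 + 4*(6/5)))) = -25552/(9/(2*(1 + 24/5))) = -25552/(9/(2*(29/5))) = -25552/((9/2)*(5/29)) = -25552/45/58 = -25552*58/45 = -1482016/45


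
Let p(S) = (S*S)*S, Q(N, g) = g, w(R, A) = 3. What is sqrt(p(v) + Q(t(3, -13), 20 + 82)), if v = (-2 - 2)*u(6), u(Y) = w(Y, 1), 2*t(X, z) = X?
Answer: I*sqrt(1626) ≈ 40.324*I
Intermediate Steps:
t(X, z) = X/2
u(Y) = 3
v = -12 (v = (-2 - 2)*3 = -4*3 = -12)
p(S) = S**3 (p(S) = S**2*S = S**3)
sqrt(p(v) + Q(t(3, -13), 20 + 82)) = sqrt((-12)**3 + (20 + 82)) = sqrt(-1728 + 102) = sqrt(-1626) = I*sqrt(1626)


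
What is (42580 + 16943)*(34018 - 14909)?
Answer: 1137425007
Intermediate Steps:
(42580 + 16943)*(34018 - 14909) = 59523*19109 = 1137425007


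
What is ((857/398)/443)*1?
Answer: 857/176314 ≈ 0.0048606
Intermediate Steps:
((857/398)/443)*1 = ((857*(1/398))*(1/443))*1 = ((857/398)*(1/443))*1 = (857/176314)*1 = 857/176314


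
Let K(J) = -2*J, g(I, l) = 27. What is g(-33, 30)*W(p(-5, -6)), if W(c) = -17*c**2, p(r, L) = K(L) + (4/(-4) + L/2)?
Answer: -29376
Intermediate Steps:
p(r, L) = -1 - 3*L/2 (p(r, L) = -2*L + (4/(-4) + L/2) = -2*L + (4*(-1/4) + L*(1/2)) = -2*L + (-1 + L/2) = -1 - 3*L/2)
g(-33, 30)*W(p(-5, -6)) = 27*(-17*(-1 - 3/2*(-6))**2) = 27*(-17*(-1 + 9)**2) = 27*(-17*8**2) = 27*(-17*64) = 27*(-1088) = -29376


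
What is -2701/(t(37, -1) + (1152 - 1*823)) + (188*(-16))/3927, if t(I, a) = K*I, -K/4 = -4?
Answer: -1486355/401863 ≈ -3.6987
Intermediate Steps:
K = 16 (K = -4*(-4) = 16)
t(I, a) = 16*I
-2701/(t(37, -1) + (1152 - 1*823)) + (188*(-16))/3927 = -2701/(16*37 + (1152 - 1*823)) + (188*(-16))/3927 = -2701/(592 + (1152 - 823)) - 3008*1/3927 = -2701/(592 + 329) - 3008/3927 = -2701/921 - 3008/3927 = -1486355/401863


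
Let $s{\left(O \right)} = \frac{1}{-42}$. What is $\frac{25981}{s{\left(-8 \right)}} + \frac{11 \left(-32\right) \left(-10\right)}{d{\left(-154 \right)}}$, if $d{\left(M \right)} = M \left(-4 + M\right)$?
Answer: $- \frac{603434626}{553} \approx -1.0912 \cdot 10^{6}$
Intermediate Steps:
$s{\left(O \right)} = - \frac{1}{42}$
$\frac{25981}{s{\left(-8 \right)}} + \frac{11 \left(-32\right) \left(-10\right)}{d{\left(-154 \right)}} = \frac{25981}{- \frac{1}{42}} + \frac{11 \left(-32\right) \left(-10\right)}{\left(-154\right) \left(-4 - 154\right)} = 25981 \left(-42\right) + \frac{\left(-352\right) \left(-10\right)}{\left(-154\right) \left(-158\right)} = -1091202 + \frac{3520}{24332} = -1091202 + 3520 \cdot \frac{1}{24332} = -1091202 + \frac{80}{553} = - \frac{603434626}{553}$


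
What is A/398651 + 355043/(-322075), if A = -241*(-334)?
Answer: -8893318611/9876578525 ≈ -0.90044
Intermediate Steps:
A = 80494
A/398651 + 355043/(-322075) = 80494/398651 + 355043/(-322075) = 80494*(1/398651) + 355043*(-1/322075) = 80494/398651 - 27311/24775 = -8893318611/9876578525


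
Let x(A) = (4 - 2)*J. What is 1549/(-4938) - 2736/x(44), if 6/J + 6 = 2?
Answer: 4501907/4938 ≈ 911.69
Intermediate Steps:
J = -3/2 (J = 6/(-6 + 2) = 6/(-4) = 6*(-¼) = -3/2 ≈ -1.5000)
x(A) = -3 (x(A) = (4 - 2)*(-3/2) = 2*(-3/2) = -3)
1549/(-4938) - 2736/x(44) = 1549/(-4938) - 2736/(-3) = 1549*(-1/4938) - 2736*(-⅓) = -1549/4938 + 912 = 4501907/4938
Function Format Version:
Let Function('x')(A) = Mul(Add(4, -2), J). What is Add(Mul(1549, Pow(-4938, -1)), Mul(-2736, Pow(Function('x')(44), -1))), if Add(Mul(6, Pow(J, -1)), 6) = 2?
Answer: Rational(4501907, 4938) ≈ 911.69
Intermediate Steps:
J = Rational(-3, 2) (J = Mul(6, Pow(Add(-6, 2), -1)) = Mul(6, Pow(-4, -1)) = Mul(6, Rational(-1, 4)) = Rational(-3, 2) ≈ -1.5000)
Function('x')(A) = -3 (Function('x')(A) = Mul(Add(4, -2), Rational(-3, 2)) = Mul(2, Rational(-3, 2)) = -3)
Add(Mul(1549, Pow(-4938, -1)), Mul(-2736, Pow(Function('x')(44), -1))) = Add(Mul(1549, Pow(-4938, -1)), Mul(-2736, Pow(-3, -1))) = Add(Mul(1549, Rational(-1, 4938)), Mul(-2736, Rational(-1, 3))) = Add(Rational(-1549, 4938), 912) = Rational(4501907, 4938)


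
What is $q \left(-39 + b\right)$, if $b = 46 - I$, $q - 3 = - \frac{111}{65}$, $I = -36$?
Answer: $\frac{3612}{65} \approx 55.569$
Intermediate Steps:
$q = \frac{84}{65}$ ($q = 3 - \frac{111}{65} = \frac{84}{65} \approx 1.2923$)
$b = 82$ ($b = 46 - -36 = 46 + 36 = 82$)
$q \left(-39 + b\right) = \frac{84 \left(-39 + 82\right)}{65} = \frac{84}{65} \cdot 43 = \frac{3612}{65}$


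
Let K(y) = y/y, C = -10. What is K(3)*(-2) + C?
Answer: -12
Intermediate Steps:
K(y) = 1
K(3)*(-2) + C = 1*(-2) - 10 = -2 - 10 = -12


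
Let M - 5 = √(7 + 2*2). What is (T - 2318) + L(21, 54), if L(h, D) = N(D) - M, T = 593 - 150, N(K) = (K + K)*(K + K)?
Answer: 9784 - √11 ≈ 9780.7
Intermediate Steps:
N(K) = 4*K² (N(K) = (2*K)*(2*K) = 4*K²)
T = 443
M = 5 + √11 (M = 5 + √(7 + 2*2) = 5 + √(7 + 4) = 5 + √11 ≈ 8.3166)
L(h, D) = -5 - √11 + 4*D² (L(h, D) = 4*D² - (5 + √11) = 4*D² + (-5 - √11) = -5 - √11 + 4*D²)
(T - 2318) + L(21, 54) = (443 - 2318) + (-5 - √11 + 4*54²) = -1875 + (-5 - √11 + 4*2916) = -1875 + (-5 - √11 + 11664) = -1875 + (11659 - √11) = 9784 - √11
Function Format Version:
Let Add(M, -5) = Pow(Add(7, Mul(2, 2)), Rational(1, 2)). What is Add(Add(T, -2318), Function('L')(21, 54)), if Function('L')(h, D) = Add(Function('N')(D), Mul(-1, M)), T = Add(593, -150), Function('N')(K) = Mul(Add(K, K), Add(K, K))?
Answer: Add(9784, Mul(-1, Pow(11, Rational(1, 2)))) ≈ 9780.7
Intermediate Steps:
Function('N')(K) = Mul(4, Pow(K, 2)) (Function('N')(K) = Mul(Mul(2, K), Mul(2, K)) = Mul(4, Pow(K, 2)))
T = 443
M = Add(5, Pow(11, Rational(1, 2))) (M = Add(5, Pow(Add(7, Mul(2, 2)), Rational(1, 2))) = Add(5, Pow(Add(7, 4), Rational(1, 2))) = Add(5, Pow(11, Rational(1, 2))) ≈ 8.3166)
Function('L')(h, D) = Add(-5, Mul(-1, Pow(11, Rational(1, 2))), Mul(4, Pow(D, 2))) (Function('L')(h, D) = Add(Mul(4, Pow(D, 2)), Mul(-1, Add(5, Pow(11, Rational(1, 2))))) = Add(Mul(4, Pow(D, 2)), Add(-5, Mul(-1, Pow(11, Rational(1, 2))))) = Add(-5, Mul(-1, Pow(11, Rational(1, 2))), Mul(4, Pow(D, 2))))
Add(Add(T, -2318), Function('L')(21, 54)) = Add(Add(443, -2318), Add(-5, Mul(-1, Pow(11, Rational(1, 2))), Mul(4, Pow(54, 2)))) = Add(-1875, Add(-5, Mul(-1, Pow(11, Rational(1, 2))), Mul(4, 2916))) = Add(-1875, Add(-5, Mul(-1, Pow(11, Rational(1, 2))), 11664)) = Add(-1875, Add(11659, Mul(-1, Pow(11, Rational(1, 2))))) = Add(9784, Mul(-1, Pow(11, Rational(1, 2))))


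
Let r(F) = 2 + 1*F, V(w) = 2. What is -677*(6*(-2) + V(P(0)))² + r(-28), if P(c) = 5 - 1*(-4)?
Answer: -67726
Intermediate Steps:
P(c) = 9 (P(c) = 5 + 4 = 9)
r(F) = 2 + F
-677*(6*(-2) + V(P(0)))² + r(-28) = -677*(6*(-2) + 2)² + (2 - 28) = -677*(-12 + 2)² - 26 = -677*(-10)² - 26 = -677*100 - 26 = -67700 - 26 = -67726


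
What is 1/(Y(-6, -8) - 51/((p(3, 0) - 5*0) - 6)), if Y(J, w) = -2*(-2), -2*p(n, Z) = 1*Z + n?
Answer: 5/54 ≈ 0.092593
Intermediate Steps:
p(n, Z) = -Z/2 - n/2 (p(n, Z) = -(1*Z + n)/2 = -(Z + n)/2 = -Z/2 - n/2)
Y(J, w) = 4
1/(Y(-6, -8) - 51/((p(3, 0) - 5*0) - 6)) = 1/(4 - 51/(((-1/2*0 - 1/2*3) - 5*0) - 6)) = 1/(4 - 51/(((0 - 3/2) + 0) - 6)) = 1/(4 - 51/((-3/2 + 0) - 6)) = 1/(4 - 51/(-3/2 - 6)) = 1/(4 - 51/(-15/2)) = 1/(4 - 51*(-2/15)) = 1/(4 + 34/5) = 1/(54/5) = 5/54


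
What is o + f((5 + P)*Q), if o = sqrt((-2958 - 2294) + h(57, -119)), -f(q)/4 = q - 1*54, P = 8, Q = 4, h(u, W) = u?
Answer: 8 + I*sqrt(5195) ≈ 8.0 + 72.076*I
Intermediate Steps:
f(q) = 216 - 4*q (f(q) = -4*(q - 1*54) = -4*(q - 54) = -4*(-54 + q) = 216 - 4*q)
o = I*sqrt(5195) (o = sqrt((-2958 - 2294) + 57) = sqrt(-5252 + 57) = sqrt(-5195) = I*sqrt(5195) ≈ 72.076*I)
o + f((5 + P)*Q) = I*sqrt(5195) + (216 - 4*(5 + 8)*4) = I*sqrt(5195) + (216 - 52*4) = I*sqrt(5195) + (216 - 4*52) = I*sqrt(5195) + (216 - 208) = I*sqrt(5195) + 8 = 8 + I*sqrt(5195)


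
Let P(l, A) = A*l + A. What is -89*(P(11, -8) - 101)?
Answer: 17533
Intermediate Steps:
P(l, A) = A + A*l
-89*(P(11, -8) - 101) = -89*(-8*(1 + 11) - 101) = -89*(-8*12 - 101) = -89*(-96 - 101) = -89*(-197) = 17533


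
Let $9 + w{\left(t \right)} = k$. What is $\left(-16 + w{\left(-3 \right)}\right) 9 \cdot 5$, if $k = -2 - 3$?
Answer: $-1350$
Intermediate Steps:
$k = -5$ ($k = -2 - 3 = -5$)
$w{\left(t \right)} = -14$ ($w{\left(t \right)} = -9 - 5 = -14$)
$\left(-16 + w{\left(-3 \right)}\right) 9 \cdot 5 = \left(-16 - 14\right) 9 \cdot 5 = \left(-30\right) 45 = -1350$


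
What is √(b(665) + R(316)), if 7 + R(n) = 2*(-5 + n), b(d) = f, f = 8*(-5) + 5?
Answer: 2*√145 ≈ 24.083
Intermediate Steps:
f = -35 (f = -40 + 5 = -35)
b(d) = -35
R(n) = -17 + 2*n (R(n) = -7 + 2*(-5 + n) = -7 + (-10 + 2*n) = -17 + 2*n)
√(b(665) + R(316)) = √(-35 + (-17 + 2*316)) = √(-35 + (-17 + 632)) = √(-35 + 615) = √580 = 2*√145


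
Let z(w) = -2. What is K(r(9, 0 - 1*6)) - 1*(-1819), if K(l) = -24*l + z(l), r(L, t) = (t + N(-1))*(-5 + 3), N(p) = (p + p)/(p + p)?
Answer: 1577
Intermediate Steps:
N(p) = 1 (N(p) = (2*p)/((2*p)) = (2*p)*(1/(2*p)) = 1)
r(L, t) = -2 - 2*t (r(L, t) = (t + 1)*(-5 + 3) = (1 + t)*(-2) = -2 - 2*t)
K(l) = -2 - 24*l (K(l) = -24*l - 2 = -2 - 24*l)
K(r(9, 0 - 1*6)) - 1*(-1819) = (-2 - 24*(-2 - 2*(0 - 1*6))) - 1*(-1819) = (-2 - 24*(-2 - 2*(0 - 6))) + 1819 = (-2 - 24*(-2 - 2*(-6))) + 1819 = (-2 - 24*(-2 + 12)) + 1819 = (-2 - 24*10) + 1819 = (-2 - 240) + 1819 = -242 + 1819 = 1577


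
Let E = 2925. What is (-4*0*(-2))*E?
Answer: 0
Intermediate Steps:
(-4*0*(-2))*E = (-4*0*(-2))*2925 = (0*(-2))*2925 = 0*2925 = 0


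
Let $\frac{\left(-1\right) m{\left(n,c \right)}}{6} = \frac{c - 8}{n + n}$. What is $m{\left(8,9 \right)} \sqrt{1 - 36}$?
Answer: $- \frac{3 i \sqrt{35}}{8} \approx - 2.2185 i$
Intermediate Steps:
$m{\left(n,c \right)} = - \frac{3 \left(-8 + c\right)}{n}$ ($m{\left(n,c \right)} = - 6 \frac{c - 8}{n + n} = - 6 \frac{-8 + c}{2 n} = - \frac{3 \left(-8 + c\right)}{n}$)
$m{\left(8,9 \right)} \sqrt{1 - 36} = \frac{3 \left(8 - 9\right)}{8} \sqrt{1 - 36} = 3 \cdot \frac{1}{8} \left(8 - 9\right) \sqrt{-35} = 3 \cdot \frac{1}{8} \left(-1\right) i \sqrt{35} = - \frac{3 i \sqrt{35}}{8}$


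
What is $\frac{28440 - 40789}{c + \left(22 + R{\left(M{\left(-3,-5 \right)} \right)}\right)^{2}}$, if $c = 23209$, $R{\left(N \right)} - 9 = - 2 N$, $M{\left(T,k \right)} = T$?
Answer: $- \frac{12349}{24578} \approx -0.50244$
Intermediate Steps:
$R{\left(N \right)} = 9 - 2 N$
$\frac{28440 - 40789}{c + \left(22 + R{\left(M{\left(-3,-5 \right)} \right)}\right)^{2}} = \frac{28440 - 40789}{23209 + \left(22 + \left(9 - -6\right)\right)^{2}} = - \frac{12349}{23209 + \left(22 + \left(9 + 6\right)\right)^{2}} = - \frac{12349}{23209 + \left(22 + 15\right)^{2}} = - \frac{12349}{23209 + 37^{2}} = - \frac{12349}{23209 + 1369} = - \frac{12349}{24578}$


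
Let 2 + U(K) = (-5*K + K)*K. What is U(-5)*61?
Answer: -6222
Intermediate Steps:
U(K) = -2 - 4*K² (U(K) = -2 + (-5*K + K)*K = -2 + (-4*K)*K = -2 - 4*K²)
U(-5)*61 = (-2 - 4*(-5)²)*61 = (-2 - 4*25)*61 = (-2 - 100)*61 = -102*61 = -6222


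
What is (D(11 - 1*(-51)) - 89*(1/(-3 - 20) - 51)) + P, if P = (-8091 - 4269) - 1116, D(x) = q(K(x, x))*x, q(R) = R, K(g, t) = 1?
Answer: -204036/23 ≈ -8871.1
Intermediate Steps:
D(x) = x (D(x) = 1*x = x)
P = -13476 (P = -12360 - 1116 = -13476)
(D(11 - 1*(-51)) - 89*(1/(-3 - 20) - 51)) + P = ((11 - 1*(-51)) - 89*(1/(-3 - 20) - 51)) - 13476 = ((11 + 51) - 89*(1/(-23) - 51)) - 13476 = (62 - 89*(-1/23 - 51)) - 13476 = (62 - 89*(-1174/23)) - 13476 = (62 + 104486/23) - 13476 = 105912/23 - 13476 = -204036/23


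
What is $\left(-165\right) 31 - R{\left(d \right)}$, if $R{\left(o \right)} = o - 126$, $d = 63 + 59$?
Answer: $-5111$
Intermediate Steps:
$d = 122$
$R{\left(o \right)} = -126 + o$
$\left(-165\right) 31 - R{\left(d \right)} = \left(-165\right) 31 - \left(-126 + 122\right) = -5115 - -4 = -5115 + 4 = -5111$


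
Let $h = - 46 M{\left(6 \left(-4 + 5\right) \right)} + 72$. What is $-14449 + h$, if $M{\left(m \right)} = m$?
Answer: $-14653$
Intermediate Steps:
$h = -204$ ($h = - 46 \cdot 6 \left(-4 + 5\right) + 72 = - 46 \cdot 6 \cdot 1 + 72 = \left(-46\right) 6 + 72 = -276 + 72 = -204$)
$-14449 + h = -14449 - 204 = -14653$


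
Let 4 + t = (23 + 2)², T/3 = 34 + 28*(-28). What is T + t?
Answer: -1629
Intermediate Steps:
T = -2250 (T = 3*(34 + 28*(-28)) = 3*(34 - 784) = 3*(-750) = -2250)
t = 621 (t = -4 + (23 + 2)² = -4 + 25² = -4 + 625 = 621)
T + t = -2250 + 621 = -1629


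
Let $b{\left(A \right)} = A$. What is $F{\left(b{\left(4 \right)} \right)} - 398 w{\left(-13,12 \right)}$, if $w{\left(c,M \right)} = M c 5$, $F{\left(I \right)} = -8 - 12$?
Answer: $310420$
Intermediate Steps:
$F{\left(I \right)} = -20$ ($F{\left(I \right)} = -8 - 12 = -20$)
$w{\left(c,M \right)} = 5 M c$
$F{\left(b{\left(4 \right)} \right)} - 398 w{\left(-13,12 \right)} = -20 - 398 \cdot 5 \cdot 12 \left(-13\right) = -20 - -310440 = -20 + 310440 = 310420$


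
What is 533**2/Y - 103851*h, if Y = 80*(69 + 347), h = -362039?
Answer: 96251167225693/2560 ≈ 3.7598e+10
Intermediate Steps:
Y = 33280 (Y = 80*416 = 33280)
533**2/Y - 103851*h = 533**2/33280 - 103851/(1/(-362039)) = 284089*(1/33280) - 103851/(-1/362039) = 21853/2560 - 103851*(-362039) = 21853/2560 + 37598112189 = 96251167225693/2560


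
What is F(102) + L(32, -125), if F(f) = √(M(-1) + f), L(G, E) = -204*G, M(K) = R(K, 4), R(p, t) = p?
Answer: -6528 + √101 ≈ -6518.0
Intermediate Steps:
M(K) = K
F(f) = √(-1 + f)
F(102) + L(32, -125) = √(-1 + 102) - 204*32 = √101 - 6528 = -6528 + √101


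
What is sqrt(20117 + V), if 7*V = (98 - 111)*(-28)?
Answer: 9*sqrt(249) ≈ 142.02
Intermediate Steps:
V = 52 (V = ((98 - 111)*(-28))/7 = (-13*(-28))/7 = (1/7)*364 = 52)
sqrt(20117 + V) = sqrt(20117 + 52) = sqrt(20169) = 9*sqrt(249)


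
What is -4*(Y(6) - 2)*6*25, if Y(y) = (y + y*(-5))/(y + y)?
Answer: 2400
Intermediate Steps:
Y(y) = -2 (Y(y) = (y - 5*y)/((2*y)) = (-4*y)*(1/(2*y)) = -2)
-4*(Y(6) - 2)*6*25 = -4*(-2 - 2)*6*25 = -(-16)*6*25 = -4*(-24)*25 = 96*25 = 2400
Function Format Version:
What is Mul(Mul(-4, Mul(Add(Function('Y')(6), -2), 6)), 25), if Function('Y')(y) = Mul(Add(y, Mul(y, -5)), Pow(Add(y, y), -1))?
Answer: 2400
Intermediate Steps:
Function('Y')(y) = -2 (Function('Y')(y) = Mul(Add(y, Mul(-5, y)), Pow(Mul(2, y), -1)) = Mul(Mul(-4, y), Mul(Rational(1, 2), Pow(y, -1))) = -2)
Mul(Mul(-4, Mul(Add(Function('Y')(6), -2), 6)), 25) = Mul(Mul(-4, Mul(Add(-2, -2), 6)), 25) = Mul(Mul(-4, Mul(-4, 6)), 25) = Mul(Mul(-4, -24), 25) = Mul(96, 25) = 2400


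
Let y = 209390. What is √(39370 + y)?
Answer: 6*√6910 ≈ 498.76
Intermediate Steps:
√(39370 + y) = √(39370 + 209390) = √248760 = 6*√6910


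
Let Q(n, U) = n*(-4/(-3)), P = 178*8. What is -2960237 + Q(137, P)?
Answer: -8880163/3 ≈ -2.9601e+6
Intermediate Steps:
P = 1424
Q(n, U) = 4*n/3 (Q(n, U) = n*(-4*(-⅓)) = n*(4/3) = 4*n/3)
-2960237 + Q(137, P) = -2960237 + (4/3)*137 = -2960237 + 548/3 = -8880163/3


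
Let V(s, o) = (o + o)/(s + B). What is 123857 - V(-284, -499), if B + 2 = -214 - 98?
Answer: 37032744/299 ≈ 1.2386e+5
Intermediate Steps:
B = -314 (B = -2 + (-214 - 98) = -2 - 312 = -314)
V(s, o) = 2*o/(-314 + s) (V(s, o) = (o + o)/(s - 314) = (2*o)/(-314 + s) = 2*o/(-314 + s))
123857 - V(-284, -499) = 123857 - 2*(-499)/(-314 - 284) = 123857 - 2*(-499)/(-598) = 123857 - 2*(-499)*(-1)/598 = 123857 - 1*499/299 = 123857 - 499/299 = 37032744/299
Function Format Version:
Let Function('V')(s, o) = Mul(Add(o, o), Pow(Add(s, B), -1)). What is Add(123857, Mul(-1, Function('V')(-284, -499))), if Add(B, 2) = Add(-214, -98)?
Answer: Rational(37032744, 299) ≈ 1.2386e+5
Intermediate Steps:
B = -314 (B = Add(-2, Add(-214, -98)) = Add(-2, -312) = -314)
Function('V')(s, o) = Mul(2, o, Pow(Add(-314, s), -1)) (Function('V')(s, o) = Mul(Add(o, o), Pow(Add(s, -314), -1)) = Mul(Mul(2, o), Pow(Add(-314, s), -1)) = Mul(2, o, Pow(Add(-314, s), -1)))
Add(123857, Mul(-1, Function('V')(-284, -499))) = Add(123857, Mul(-1, Mul(2, -499, Pow(Add(-314, -284), -1)))) = Add(123857, Mul(-1, Mul(2, -499, Pow(-598, -1)))) = Add(123857, Mul(-1, Mul(2, -499, Rational(-1, 598)))) = Add(123857, Mul(-1, Rational(499, 299))) = Add(123857, Rational(-499, 299)) = Rational(37032744, 299)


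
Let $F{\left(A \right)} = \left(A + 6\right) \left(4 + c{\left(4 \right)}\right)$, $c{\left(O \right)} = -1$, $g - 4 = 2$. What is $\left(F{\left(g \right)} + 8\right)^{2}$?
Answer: $1936$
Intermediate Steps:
$g = 6$ ($g = 4 + 2 = 6$)
$F{\left(A \right)} = 18 + 3 A$ ($F{\left(A \right)} = \left(A + 6\right) \left(4 - 1\right) = \left(6 + A\right) 3 = 18 + 3 A$)
$\left(F{\left(g \right)} + 8\right)^{2} = \left(\left(18 + 3 \cdot 6\right) + 8\right)^{2} = \left(\left(18 + 18\right) + 8\right)^{2} = \left(36 + 8\right)^{2} = 44^{2} = 1936$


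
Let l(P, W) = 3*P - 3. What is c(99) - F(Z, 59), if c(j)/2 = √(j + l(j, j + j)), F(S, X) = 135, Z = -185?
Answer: -135 + 2*√393 ≈ -95.352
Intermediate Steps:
l(P, W) = -3 + 3*P
c(j) = 2*√(-3 + 4*j) (c(j) = 2*√(j + (-3 + 3*j)) = 2*√(-3 + 4*j))
c(99) - F(Z, 59) = 2*√(-3 + 4*99) - 1*135 = 2*√(-3 + 396) - 135 = 2*√393 - 135 = -135 + 2*√393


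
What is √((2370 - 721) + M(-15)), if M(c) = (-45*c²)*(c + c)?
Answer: √305399 ≈ 552.63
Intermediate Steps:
M(c) = -90*c³ (M(c) = (-45*c²)*(2*c) = -90*c³)
√((2370 - 721) + M(-15)) = √((2370 - 721) - 90*(-15)³) = √(1649 - 90*(-3375)) = √(1649 + 303750) = √305399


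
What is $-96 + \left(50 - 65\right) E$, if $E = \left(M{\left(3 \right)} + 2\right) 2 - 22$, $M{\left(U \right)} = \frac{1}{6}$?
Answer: $169$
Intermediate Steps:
$M{\left(U \right)} = \frac{1}{6}$
$E = - \frac{53}{3}$ ($E = \left(\frac{1}{6} + 2\right) 2 - 22 = \frac{13}{6} \cdot 2 - 22 = \frac{13}{3} - 22 = - \frac{53}{3} \approx -17.667$)
$-96 + \left(50 - 65\right) E = -96 + \left(50 - 65\right) \left(- \frac{53}{3}\right) = -96 - -265 = -96 + 265 = 169$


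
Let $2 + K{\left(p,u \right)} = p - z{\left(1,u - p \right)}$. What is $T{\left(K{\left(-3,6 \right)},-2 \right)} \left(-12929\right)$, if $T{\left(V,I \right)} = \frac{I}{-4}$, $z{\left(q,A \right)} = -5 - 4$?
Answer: $- \frac{12929}{2} \approx -6464.5$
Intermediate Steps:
$z{\left(q,A \right)} = -9$ ($z{\left(q,A \right)} = -5 - 4 = -9$)
$K{\left(p,u \right)} = 7 + p$ ($K{\left(p,u \right)} = -2 + \left(p - -9\right) = -2 + \left(p + 9\right) = -2 + \left(9 + p\right) = 7 + p$)
$T{\left(V,I \right)} = - \frac{I}{4}$ ($T{\left(V,I \right)} = I \left(- \frac{1}{4}\right) = - \frac{I}{4}$)
$T{\left(K{\left(-3,6 \right)},-2 \right)} \left(-12929\right) = \left(- \frac{1}{4}\right) \left(-2\right) \left(-12929\right) = \frac{1}{2} \left(-12929\right) = - \frac{12929}{2}$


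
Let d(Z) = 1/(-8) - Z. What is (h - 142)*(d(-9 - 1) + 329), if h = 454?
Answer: 105729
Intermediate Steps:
d(Z) = -1/8 - Z
(h - 142)*(d(-9 - 1) + 329) = (454 - 142)*((-1/8 - (-9 - 1)) + 329) = 312*((-1/8 - 1*(-10)) + 329) = 312*((-1/8 + 10) + 329) = 312*(79/8 + 329) = 312*(2711/8) = 105729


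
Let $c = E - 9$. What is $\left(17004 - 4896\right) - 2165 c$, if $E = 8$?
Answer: $14273$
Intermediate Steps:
$c = -1$ ($c = 8 - 9 = -1$)
$\left(17004 - 4896\right) - 2165 c = \left(17004 - 4896\right) - -2165 = 12108 + 2165 = 14273$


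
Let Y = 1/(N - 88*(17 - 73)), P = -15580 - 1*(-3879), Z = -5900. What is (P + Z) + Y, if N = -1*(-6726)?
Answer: -205122053/11654 ≈ -17601.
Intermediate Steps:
P = -11701 (P = -15580 + 3879 = -11701)
N = 6726
Y = 1/11654 (Y = 1/(6726 - 88*(17 - 73)) = 1/(6726 - 88*(-56)) = 1/(6726 + 4928) = 1/11654 ≈ 8.5807e-5)
(P + Z) + Y = (-11701 - 5900) + 1/11654 = -17601 + 1/11654 = -205122053/11654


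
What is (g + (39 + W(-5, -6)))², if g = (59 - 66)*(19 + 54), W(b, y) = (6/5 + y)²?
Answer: 125978176/625 ≈ 2.0157e+5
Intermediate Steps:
W(b, y) = (6/5 + y)² (W(b, y) = (6*(⅕) + y)² = (6/5 + y)²)
g = -511 (g = -7*73 = -511)
(g + (39 + W(-5, -6)))² = (-511 + (39 + (6 + 5*(-6))²/25))² = (-511 + (39 + (6 - 30)²/25))² = (-511 + (39 + (1/25)*(-24)²))² = (-511 + (39 + (1/25)*576))² = (-511 + (39 + 576/25))² = (-511 + 1551/25)² = (-11224/25)² = 125978176/625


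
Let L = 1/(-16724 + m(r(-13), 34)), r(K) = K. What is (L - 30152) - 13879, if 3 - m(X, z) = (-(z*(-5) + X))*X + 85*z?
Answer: -758742193/17232 ≈ -44031.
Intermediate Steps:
m(X, z) = 3 - 85*z - X*(-X + 5*z) (m(X, z) = 3 - ((-(z*(-5) + X))*X + 85*z) = 3 - ((-(-5*z + X))*X + 85*z) = 3 - ((-(X - 5*z))*X + 85*z) = 3 - ((-X + 5*z)*X + 85*z) = 3 - (X*(-X + 5*z) + 85*z) = 3 - (85*z + X*(-X + 5*z)) = 3 + (-85*z - X*(-X + 5*z)) = 3 - 85*z - X*(-X + 5*z))
L = -1/17232 (L = 1/(-16724 + (3 + (-13)**2 - 85*34 - 5*(-13)*34)) = 1/(-16724 + (3 + 169 - 2890 + 2210)) = 1/(-16724 - 508) = 1/(-17232) = -1/17232 ≈ -5.8032e-5)
(L - 30152) - 13879 = (-1/17232 - 30152) - 13879 = -519579265/17232 - 13879 = -758742193/17232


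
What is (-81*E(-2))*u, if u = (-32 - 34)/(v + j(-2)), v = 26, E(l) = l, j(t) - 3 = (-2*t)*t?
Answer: -3564/7 ≈ -509.14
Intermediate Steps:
j(t) = 3 - 2*t² (j(t) = 3 + (-2*t)*t = 3 - 2*t²)
u = -22/7 (u = (-32 - 34)/(26 + (3 - 2*(-2)²)) = -66/(26 + (3 - 2*4)) = -66/(26 + (3 - 8)) = -66/(26 - 5) = -66/21 = -66*1/21 = -22/7 ≈ -3.1429)
(-81*E(-2))*u = -81*(-2)*(-22/7) = 162*(-22/7) = -3564/7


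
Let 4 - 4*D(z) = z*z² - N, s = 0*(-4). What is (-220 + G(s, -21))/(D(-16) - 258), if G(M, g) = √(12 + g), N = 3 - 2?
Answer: -80/279 + 4*I/1023 ≈ -0.28674 + 0.0039101*I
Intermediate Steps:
N = 1
s = 0
D(z) = 5/4 - z³/4 (D(z) = 1 - (z*z² - 1*1)/4 = 1 - (z³ - 1)/4 = 1 - (-1 + z³)/4 = 1 + (¼ - z³/4) = 5/4 - z³/4)
(-220 + G(s, -21))/(D(-16) - 258) = (-220 + √(12 - 21))/((5/4 - ¼*(-16)³) - 258) = (-220 + √(-9))/((5/4 - ¼*(-4096)) - 258) = (-220 + 3*I)/((5/4 + 1024) - 258) = (-220 + 3*I)/(4101/4 - 258) = (-220 + 3*I)/(3069/4) = (-220 + 3*I)*(4/3069) = -80/279 + 4*I/1023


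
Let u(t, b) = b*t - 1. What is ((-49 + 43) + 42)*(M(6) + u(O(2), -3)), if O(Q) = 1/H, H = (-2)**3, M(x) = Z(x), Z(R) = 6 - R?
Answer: -45/2 ≈ -22.500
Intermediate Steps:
M(x) = 6 - x
H = -8
O(Q) = -1/8 (O(Q) = 1/(-8) = -1/8)
u(t, b) = -1 + b*t
((-49 + 43) + 42)*(M(6) + u(O(2), -3)) = ((-49 + 43) + 42)*((6 - 1*6) + (-1 - 3*(-1/8))) = (-6 + 42)*((6 - 6) + (-1 + 3/8)) = 36*(0 - 5/8) = 36*(-5/8) = -45/2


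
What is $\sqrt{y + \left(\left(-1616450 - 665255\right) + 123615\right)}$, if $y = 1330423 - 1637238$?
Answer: $i \sqrt{2464905} \approx 1570.0 i$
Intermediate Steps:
$y = -306815$ ($y = 1330423 - 1637238 = -306815$)
$\sqrt{y + \left(\left(-1616450 - 665255\right) + 123615\right)} = \sqrt{-306815 + \left(\left(-1616450 - 665255\right) + 123615\right)} = \sqrt{-306815 + \left(-2281705 + 123615\right)} = \sqrt{-306815 - 2158090} = \sqrt{-2464905} = i \sqrt{2464905}$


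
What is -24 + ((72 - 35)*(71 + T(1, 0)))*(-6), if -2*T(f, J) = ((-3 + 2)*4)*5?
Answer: -18006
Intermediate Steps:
T(f, J) = 10 (T(f, J) = -(-3 + 2)*4*5/2 = -(-1*4)*5/2 = -(-2)*5 = -½*(-20) = 10)
-24 + ((72 - 35)*(71 + T(1, 0)))*(-6) = -24 + ((72 - 35)*(71 + 10))*(-6) = -24 + (37*81)*(-6) = -24 + 2997*(-6) = -24 - 17982 = -18006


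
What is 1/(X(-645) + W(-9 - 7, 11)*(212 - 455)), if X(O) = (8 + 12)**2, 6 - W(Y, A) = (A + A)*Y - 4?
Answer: -1/87566 ≈ -1.1420e-5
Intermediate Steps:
W(Y, A) = 10 - 2*A*Y (W(Y, A) = 6 - ((A + A)*Y - 4) = 6 - ((2*A)*Y - 4) = 6 - (2*A*Y - 4) = 6 - (-4 + 2*A*Y) = 6 + (4 - 2*A*Y) = 10 - 2*A*Y)
X(O) = 400 (X(O) = 20**2 = 400)
1/(X(-645) + W(-9 - 7, 11)*(212 - 455)) = 1/(400 + (10 - 2*11*(-9 - 7))*(212 - 455)) = 1/(400 + (10 - 2*11*(-16))*(-243)) = 1/(400 + (10 + 352)*(-243)) = 1/(400 + 362*(-243)) = 1/(400 - 87966) = 1/(-87566) = -1/87566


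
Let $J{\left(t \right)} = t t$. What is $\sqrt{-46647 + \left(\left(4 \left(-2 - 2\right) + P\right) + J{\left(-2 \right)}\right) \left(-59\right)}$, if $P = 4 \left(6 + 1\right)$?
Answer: $i \sqrt{47591} \approx 218.15 i$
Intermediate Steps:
$P = 28$ ($P = 4 \cdot 7 = 28$)
$J{\left(t \right)} = t^{2}$
$\sqrt{-46647 + \left(\left(4 \left(-2 - 2\right) + P\right) + J{\left(-2 \right)}\right) \left(-59\right)} = \sqrt{-46647 + \left(\left(4 \left(-2 - 2\right) + 28\right) + \left(-2\right)^{2}\right) \left(-59\right)} = \sqrt{-46647 + \left(\left(4 \left(-4\right) + 28\right) + 4\right) \left(-59\right)} = \sqrt{-46647 + \left(\left(-16 + 28\right) + 4\right) \left(-59\right)} = \sqrt{-46647 + \left(12 + 4\right) \left(-59\right)} = \sqrt{-46647 + 16 \left(-59\right)} = \sqrt{-46647 - 944} = \sqrt{-47591} = i \sqrt{47591}$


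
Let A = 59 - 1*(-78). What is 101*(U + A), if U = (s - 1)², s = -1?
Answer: 14241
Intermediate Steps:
U = 4 (U = (-1 - 1)² = (-2)² = 4)
A = 137 (A = 59 + 78 = 137)
101*(U + A) = 101*(4 + 137) = 101*141 = 14241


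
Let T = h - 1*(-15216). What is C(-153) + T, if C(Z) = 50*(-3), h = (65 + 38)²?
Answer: 25675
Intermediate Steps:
h = 10609 (h = 103² = 10609)
T = 25825 (T = 10609 - 1*(-15216) = 10609 + 15216 = 25825)
C(Z) = -150
C(-153) + T = -150 + 25825 = 25675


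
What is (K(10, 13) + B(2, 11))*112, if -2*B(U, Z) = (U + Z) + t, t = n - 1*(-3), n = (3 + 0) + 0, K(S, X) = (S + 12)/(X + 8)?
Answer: -2840/3 ≈ -946.67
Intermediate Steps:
K(S, X) = (12 + S)/(8 + X)
n = 3 (n = 3 + 0 = 3)
t = 6 (t = 3 - 1*(-3) = 3 + 3 = 6)
B(U, Z) = -3 - U/2 - Z/2 (B(U, Z) = -((U + Z) + 6)/2 = -(6 + U + Z)/2 = -3 - U/2 - Z/2)
(K(10, 13) + B(2, 11))*112 = ((12 + 10)/(8 + 13) + (-3 - 1/2*2 - 1/2*11))*112 = (22/21 + (-3 - 1 - 11/2))*112 = ((1/21)*22 - 19/2)*112 = (22/21 - 19/2)*112 = -355/42*112 = -2840/3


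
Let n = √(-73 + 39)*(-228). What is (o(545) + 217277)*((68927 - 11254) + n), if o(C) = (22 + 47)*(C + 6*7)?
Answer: 14866945940 - 58773840*I*√34 ≈ 1.4867e+10 - 3.4271e+8*I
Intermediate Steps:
n = -228*I*√34 (n = √(-34)*(-228) = (I*√34)*(-228) = -228*I*√34 ≈ -1329.5*I)
o(C) = 2898 + 69*C (o(C) = 69*(C + 42) = 69*(42 + C) = 2898 + 69*C)
(o(545) + 217277)*((68927 - 11254) + n) = ((2898 + 69*545) + 217277)*((68927 - 11254) - 228*I*√34) = ((2898 + 37605) + 217277)*(57673 - 228*I*√34) = (40503 + 217277)*(57673 - 228*I*√34) = 257780*(57673 - 228*I*√34) = 14866945940 - 58773840*I*√34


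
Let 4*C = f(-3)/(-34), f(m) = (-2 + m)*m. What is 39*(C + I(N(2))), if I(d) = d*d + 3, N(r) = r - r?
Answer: 15327/136 ≈ 112.70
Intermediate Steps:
N(r) = 0
f(m) = m*(-2 + m)
I(d) = 3 + d² (I(d) = d² + 3 = 3 + d²)
C = -15/136 (C = (-3*(-2 - 3)/(-34))/4 = (-3*(-5)*(-1/34))/4 = (15*(-1/34))/4 = (¼)*(-15/34) = -15/136 ≈ -0.11029)
39*(C + I(N(2))) = 39*(-15/136 + (3 + 0²)) = 39*(-15/136 + (3 + 0)) = 39*(-15/136 + 3) = 39*(393/136) = 15327/136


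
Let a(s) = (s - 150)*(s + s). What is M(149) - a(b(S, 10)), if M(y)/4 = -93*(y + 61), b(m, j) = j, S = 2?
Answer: -75320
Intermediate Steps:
M(y) = -22692 - 372*y (M(y) = 4*(-93*(y + 61)) = 4*(-93*(61 + y)) = 4*(-5673 - 93*y) = -22692 - 372*y)
a(s) = 2*s*(-150 + s) (a(s) = (-150 + s)*(2*s) = 2*s*(-150 + s))
M(149) - a(b(S, 10)) = (-22692 - 372*149) - 2*10*(-150 + 10) = (-22692 - 55428) - 2*10*(-140) = -78120 - 1*(-2800) = -78120 + 2800 = -75320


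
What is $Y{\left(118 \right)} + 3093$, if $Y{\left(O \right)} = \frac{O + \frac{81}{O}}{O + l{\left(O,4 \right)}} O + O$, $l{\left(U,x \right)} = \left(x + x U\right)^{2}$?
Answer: $\frac{727928439}{226694} \approx 3211.1$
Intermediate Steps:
$l{\left(U,x \right)} = \left(x + U x\right)^{2}$
$Y{\left(O \right)} = O + \frac{O \left(O + \frac{81}{O}\right)}{O + 16 \left(1 + O\right)^{2}}$ ($Y{\left(O \right)} = \frac{O + \frac{81}{O}}{O + 4^{2} \left(1 + O\right)^{2}} O + O = \frac{O + \frac{81}{O}}{O + 16 \left(1 + O\right)^{2}} O + O = \frac{O \left(O + \frac{81}{O}\right)}{O + 16 \left(1 + O\right)^{2}} + O = O + \frac{O \left(O + \frac{81}{O}\right)}{O + 16 \left(1 + O\right)^{2}}$)
$Y{\left(118 \right)} + 3093 = \frac{81 + 2 \cdot 118^{2} + 16 \cdot 118 \left(1 + 118\right)^{2}}{118 + 16 \left(1 + 118\right)^{2}} + 3093 = \frac{81 + 2 \cdot 13924 + 16 \cdot 118 \cdot 119^{2}}{118 + 16 \cdot 119^{2}} + 3093 = \frac{81 + 27848 + 16 \cdot 118 \cdot 14161}{118 + 16 \cdot 14161} + 3093 = \frac{81 + 27848 + 26735968}{118 + 226576} + 3093 = \frac{1}{226694} \cdot 26763897 + 3093 = \frac{26763897}{226694} + 3093 = \frac{727928439}{226694}$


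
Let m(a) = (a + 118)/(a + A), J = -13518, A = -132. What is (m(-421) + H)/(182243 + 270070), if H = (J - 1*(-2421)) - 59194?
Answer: -38870620/250129089 ≈ -0.15540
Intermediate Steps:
m(a) = (118 + a)/(-132 + a) (m(a) = (a + 118)/(a - 132) = (118 + a)/(-132 + a))
H = -70291 (H = (-13518 - 1*(-2421)) - 59194 = (-13518 + 2421) - 59194 = -11097 - 59194 = -70291)
(m(-421) + H)/(182243 + 270070) = ((118 - 421)/(-132 - 421) - 70291)/(182243 + 270070) = (-303/(-553) - 70291)/452313 = (-1/553*(-303) - 70291)*(1/452313) = (303/553 - 70291)*(1/452313) = -38870620/553*1/452313 = -38870620/250129089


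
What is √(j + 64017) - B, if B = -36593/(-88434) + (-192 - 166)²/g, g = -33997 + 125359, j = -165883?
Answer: -2446210807/1346584518 + 31*I*√106 ≈ -1.8166 + 319.16*I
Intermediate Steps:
g = 91362
B = 2446210807/1346584518 (B = -36593/(-88434) + (-192 - 166)²/91362 = -36593*(-1/88434) + (-358)²*(1/91362) = 36593/88434 + 128164*(1/91362) = 36593/88434 + 64082/45681 = 2446210807/1346584518 ≈ 1.8166)
√(j + 64017) - B = √(-165883 + 64017) - 1*2446210807/1346584518 = √(-101866) - 2446210807/1346584518 = 31*I*√106 - 2446210807/1346584518 = -2446210807/1346584518 + 31*I*√106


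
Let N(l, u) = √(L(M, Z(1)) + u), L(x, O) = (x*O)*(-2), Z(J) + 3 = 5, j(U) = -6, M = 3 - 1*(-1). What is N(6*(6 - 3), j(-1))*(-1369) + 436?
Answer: 436 - 1369*I*√22 ≈ 436.0 - 6421.2*I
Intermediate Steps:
M = 4 (M = 3 + 1 = 4)
Z(J) = 2 (Z(J) = -3 + 5 = 2)
L(x, O) = -2*O*x (L(x, O) = (O*x)*(-2) = -2*O*x)
N(l, u) = √(-16 + u) (N(l, u) = √(-2*2*4 + u) = √(-16 + u))
N(6*(6 - 3), j(-1))*(-1369) + 436 = √(-16 - 6)*(-1369) + 436 = √(-22)*(-1369) + 436 = (I*√22)*(-1369) + 436 = -1369*I*√22 + 436 = 436 - 1369*I*√22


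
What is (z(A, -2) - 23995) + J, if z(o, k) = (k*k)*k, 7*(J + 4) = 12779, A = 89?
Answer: -155270/7 ≈ -22181.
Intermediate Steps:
J = 12751/7 (J = -4 + (⅐)*12779 = -4 + 12779/7 = 12751/7 ≈ 1821.6)
z(o, k) = k³ (z(o, k) = k²*k = k³)
(z(A, -2) - 23995) + J = ((-2)³ - 23995) + 12751/7 = (-8 - 23995) + 12751/7 = -24003 + 12751/7 = -155270/7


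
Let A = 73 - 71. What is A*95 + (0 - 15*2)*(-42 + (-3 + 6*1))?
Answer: 1360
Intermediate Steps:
A = 2
A*95 + (0 - 15*2)*(-42 + (-3 + 6*1)) = 2*95 + (0 - 15*2)*(-42 + (-3 + 6*1)) = 190 + (0 - 30)*(-42 + (-3 + 6)) = 190 - 30*(-42 + 3) = 190 - 30*(-39) = 190 + 1170 = 1360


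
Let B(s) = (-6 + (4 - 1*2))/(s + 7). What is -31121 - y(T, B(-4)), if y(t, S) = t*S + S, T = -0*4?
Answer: -93359/3 ≈ -31120.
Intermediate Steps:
T = 0 (T = -17*0 = 0)
B(s) = -4/(7 + s) (B(s) = (-6 + (4 - 2))/(7 + s) = (-6 + 2)/(7 + s) = -4/(7 + s))
y(t, S) = S + S*t (y(t, S) = S*t + S = S + S*t)
-31121 - y(T, B(-4)) = -31121 - (-4/(7 - 4))*(1 + 0) = -31121 - (-4/3) = -31121 - (-4*⅓) = -31121 - (-4)/3 = -31121 - 1*(-4/3) = -31121 + 4/3 = -93359/3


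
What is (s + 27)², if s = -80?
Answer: 2809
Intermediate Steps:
(s + 27)² = (-80 + 27)² = (-53)² = 2809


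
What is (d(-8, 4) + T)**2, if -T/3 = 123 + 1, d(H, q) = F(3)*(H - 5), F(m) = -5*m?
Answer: 31329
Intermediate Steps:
d(H, q) = 75 - 15*H (d(H, q) = (-5*3)*(H - 5) = -15*(-5 + H) = 75 - 15*H)
T = -372 (T = -3*(123 + 1) = -3*124 = -372)
(d(-8, 4) + T)**2 = ((75 - 15*(-8)) - 372)**2 = ((75 + 120) - 372)**2 = (195 - 372)**2 = (-177)**2 = 31329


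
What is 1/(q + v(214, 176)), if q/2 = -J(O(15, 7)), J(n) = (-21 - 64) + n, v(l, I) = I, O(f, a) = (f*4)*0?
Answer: 1/346 ≈ 0.0028902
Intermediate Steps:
O(f, a) = 0 (O(f, a) = (4*f)*0 = 0)
J(n) = -85 + n
q = 170 (q = 2*(-(-85 + 0)) = 2*(-1*(-85)) = 2*85 = 170)
1/(q + v(214, 176)) = 1/(170 + 176) = 1/346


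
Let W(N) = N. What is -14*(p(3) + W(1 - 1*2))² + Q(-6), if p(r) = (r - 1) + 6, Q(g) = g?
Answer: -692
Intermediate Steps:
p(r) = 5 + r (p(r) = (-1 + r) + 6 = 5 + r)
-14*(p(3) + W(1 - 1*2))² + Q(-6) = -14*((5 + 3) + (1 - 1*2))² - 6 = -14*(8 + (1 - 2))² - 6 = -14*(8 - 1)² - 6 = -14*7² - 6 = -14*49 - 6 = -686 - 6 = -692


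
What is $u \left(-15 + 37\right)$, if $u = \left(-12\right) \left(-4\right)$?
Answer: $1056$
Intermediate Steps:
$u = 48$
$u \left(-15 + 37\right) = 48 \left(-15 + 37\right) = 48 \cdot 22 = 1056$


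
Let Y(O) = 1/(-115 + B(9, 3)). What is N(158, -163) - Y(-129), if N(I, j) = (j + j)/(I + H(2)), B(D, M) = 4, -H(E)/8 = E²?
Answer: -6010/2331 ≈ -2.5783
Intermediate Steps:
H(E) = -8*E²
Y(O) = -1/111 (Y(O) = 1/(-115 + 4) = 1/(-111) = -1/111)
N(I, j) = 2*j/(-32 + I) (N(I, j) = (j + j)/(I - 8*2²) = (2*j)/(I - 8*4) = (2*j)/(I - 32) = (2*j)/(-32 + I) = 2*j/(-32 + I))
N(158, -163) - Y(-129) = 2*(-163)/(-32 + 158) - 1*(-1/111) = 2*(-163)/126 + 1/111 = 2*(-163)*(1/126) + 1/111 = -163/63 + 1/111 = -6010/2331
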